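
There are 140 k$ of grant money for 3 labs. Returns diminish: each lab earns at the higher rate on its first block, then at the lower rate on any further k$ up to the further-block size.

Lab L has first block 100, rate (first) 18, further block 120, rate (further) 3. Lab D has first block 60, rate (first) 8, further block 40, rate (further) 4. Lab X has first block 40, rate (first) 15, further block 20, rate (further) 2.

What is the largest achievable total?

2400

Rank every tier by rate: Lab L/T1 18 > Lab X/T1 15 > Lab D/T1 8 > Lab D/T2 4 > Lab L/T2 3 > Lab X/T2 2.
Lab L T1 at 18: fill all 100 ; 40 left.
Lab X/T1 (15): +40 ; 0 left.
Total = 18×100 + 15×40 = 2400.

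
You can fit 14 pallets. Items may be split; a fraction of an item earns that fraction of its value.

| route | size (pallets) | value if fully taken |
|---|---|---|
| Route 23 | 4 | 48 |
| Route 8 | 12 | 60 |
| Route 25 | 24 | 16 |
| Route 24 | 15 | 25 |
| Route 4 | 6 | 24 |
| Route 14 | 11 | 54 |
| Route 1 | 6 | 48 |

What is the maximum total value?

116

Rank by value-to-size ratio: Route 23 48/4≈12, Route 1 48/6≈8, Route 8 60/12≈5, Route 14 54/11≈4.91, Route 4 24/6≈4, Route 24 25/15≈1.67, Route 25 16/24≈0.667.
Take all of Route 23 (4 pallets, value 48) — 10 pallets left.
Take all of Route 1 (6 pallets, value 48) — 4 pallets left.
Fill the last 4 pallets with part of Route 8: 4/12 of it earns 20.
Total value = 116.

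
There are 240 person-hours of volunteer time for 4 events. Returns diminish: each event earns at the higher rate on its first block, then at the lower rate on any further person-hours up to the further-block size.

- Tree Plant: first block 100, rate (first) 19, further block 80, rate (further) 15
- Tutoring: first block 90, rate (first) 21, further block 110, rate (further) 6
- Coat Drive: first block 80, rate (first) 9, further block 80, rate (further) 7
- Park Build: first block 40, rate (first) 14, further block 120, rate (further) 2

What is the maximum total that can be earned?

Treat each block as its own option and order by rate: Tutoring/T1 21 > Tree Plant/T1 19 > Tree Plant/T2 15 > Park Build/T1 14 > Coat Drive/T1 9 > Coat Drive/T2 7 > Tutoring/T2 6 > Park Build/T2 2.
Fill Tutoring T1 block (90 at 21) — 150 left.
Tree Plant/T1 (19): +100 — 50 left.
Tree Plant T2 at 15: only 50 left, fill 50.
Total = 21×90 + 19×100 + 15×50 = 4540.

4540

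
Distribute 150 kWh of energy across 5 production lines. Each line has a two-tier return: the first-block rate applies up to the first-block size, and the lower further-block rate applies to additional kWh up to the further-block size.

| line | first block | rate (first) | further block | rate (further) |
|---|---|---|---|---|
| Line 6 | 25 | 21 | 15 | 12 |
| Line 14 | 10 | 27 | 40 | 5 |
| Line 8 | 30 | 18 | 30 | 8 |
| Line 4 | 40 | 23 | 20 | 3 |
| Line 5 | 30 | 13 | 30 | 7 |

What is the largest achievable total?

Rank every tier by rate: Line 14/tier1 27 > Line 4/tier1 23 > Line 6/tier1 21 > Line 8/tier1 18 > Line 5/tier1 13 > Line 6/tier2 12 > Line 8/tier2 8 > Line 5/tier2 7 > Line 14/tier2 5 > Line 4/tier2 3.
Line 14/tier1 (27): +10 ; 140 left.
Line 4 tier1 at 23: fill all 40 ; 100 left.
Line 6/tier1 (21): +25 ; 75 left.
Line 8/tier1 (18): +30 ; 45 left.
Line 5/tier1 (13): +30 ; 15 left.
Fill Line 6 tier2 block (15 at 12) ; 0 left.
Total = 27×10 + 23×40 + 21×25 + 18×30 + 13×30 + 12×15 = 2825.

2825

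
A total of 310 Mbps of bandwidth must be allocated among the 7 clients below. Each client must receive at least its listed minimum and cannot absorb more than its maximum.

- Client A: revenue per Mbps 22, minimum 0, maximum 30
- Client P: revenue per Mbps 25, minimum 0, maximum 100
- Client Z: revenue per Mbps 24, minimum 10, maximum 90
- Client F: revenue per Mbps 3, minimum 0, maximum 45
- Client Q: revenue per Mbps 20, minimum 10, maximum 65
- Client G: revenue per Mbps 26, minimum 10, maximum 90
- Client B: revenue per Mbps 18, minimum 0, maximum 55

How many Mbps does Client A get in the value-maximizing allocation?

20

Meeting every minimum uses 0+0+10+0+10+10+0 = 30 Mbps, leaving 280.
Rank by revenue per Mbps: Client G 26 > Client P 25 > Client Z 24 > Client A 22 > Client Q 20 > Client B 18 > Client F 3.
Give Client G 80 more to hit its cap of 90 — 200 left.
Client P takes 100 more to reach its cap of 100 — 100 left.
Client Z: +80 to 90 (cap) — 20 left.
Client A has room for 30 more but only 20 remain, so it gets 20.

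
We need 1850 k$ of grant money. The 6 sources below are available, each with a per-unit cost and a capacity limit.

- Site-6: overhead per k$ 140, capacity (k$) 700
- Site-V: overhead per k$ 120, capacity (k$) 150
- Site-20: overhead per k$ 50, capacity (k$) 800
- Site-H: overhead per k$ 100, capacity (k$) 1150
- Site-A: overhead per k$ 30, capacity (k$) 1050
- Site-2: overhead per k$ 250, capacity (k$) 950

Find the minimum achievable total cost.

71500

Use sources in increasing cost order.
Site-A (30): use full 1050 ; 800 k$ to go.
Take 800 from Site-20 at 50 ; need 0 more.
Site-H, Site-V, Site-6, Site-2: unused.
Cost = 1050×30 + 800×50 = 71500.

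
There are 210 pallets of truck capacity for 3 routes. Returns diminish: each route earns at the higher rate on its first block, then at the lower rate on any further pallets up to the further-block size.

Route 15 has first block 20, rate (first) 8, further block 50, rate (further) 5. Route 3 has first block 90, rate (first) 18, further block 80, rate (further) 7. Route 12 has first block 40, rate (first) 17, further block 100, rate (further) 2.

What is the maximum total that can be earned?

Rank every tier by rate: Route 3/first 18 > Route 12/first 17 > Route 15/first 8 > Route 3/second 7 > Route 15/second 5 > Route 12/second 2.
Route 3/first (18): +90 → 120 left.
Fill Route 12 first block (40 at 17) → 80 left.
Route 15 first at 8: fill all 20 → 60 left.
60 remain; put them into Route 3 second at 7.
Total = 18×90 + 17×40 + 8×20 + 7×60 = 2880.

2880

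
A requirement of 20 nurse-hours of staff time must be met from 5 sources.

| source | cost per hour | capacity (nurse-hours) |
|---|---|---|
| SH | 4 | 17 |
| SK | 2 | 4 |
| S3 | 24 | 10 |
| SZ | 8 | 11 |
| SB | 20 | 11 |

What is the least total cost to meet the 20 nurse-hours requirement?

Cheapest first:
Take 4 from SK at 2 ; need 16 more.
SH (4): take the remaining 16 ; done.
SZ, SB, S3: unused.
Cost = 4×2 + 16×4 = 72.

72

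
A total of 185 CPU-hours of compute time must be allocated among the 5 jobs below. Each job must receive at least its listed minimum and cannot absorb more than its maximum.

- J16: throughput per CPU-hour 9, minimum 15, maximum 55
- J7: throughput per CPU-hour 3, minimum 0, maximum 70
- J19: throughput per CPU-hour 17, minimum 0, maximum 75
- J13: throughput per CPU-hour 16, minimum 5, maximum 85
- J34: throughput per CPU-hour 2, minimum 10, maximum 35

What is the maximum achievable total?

Meeting every minimum uses 15+0+0+5+10 = 30 CPU-hours, leaving 155.
Rank by throughput per CPU-hour: J19 17 > J13 16 > J16 9 > J7 3 > J34 2.
J19: +75 to 75 (cap) ; 80 left.
J13 takes 80 more to reach its cap of 85 ; 0 left.
Total = 9×15 + 17×75 + 16×85 + 2×10 = 2790.

2790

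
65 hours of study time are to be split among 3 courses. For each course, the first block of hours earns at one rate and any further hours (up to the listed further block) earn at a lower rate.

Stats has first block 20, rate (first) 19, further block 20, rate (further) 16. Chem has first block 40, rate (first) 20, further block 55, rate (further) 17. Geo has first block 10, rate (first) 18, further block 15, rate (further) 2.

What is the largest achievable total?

Order all 6 blocks by rate: Chem/T1 20 > Stats/T1 19 > Geo/T1 18 > Chem/T2 17 > Stats/T2 16 > Geo/T2 2.
Chem T1 at 20: fill all 40 ; 25 left.
Stats/T1 (19): +20 ; 5 left.
Geo T1 at 18: only 5 left, fill 5.
Total = 20×40 + 19×20 + 18×5 = 1270.

1270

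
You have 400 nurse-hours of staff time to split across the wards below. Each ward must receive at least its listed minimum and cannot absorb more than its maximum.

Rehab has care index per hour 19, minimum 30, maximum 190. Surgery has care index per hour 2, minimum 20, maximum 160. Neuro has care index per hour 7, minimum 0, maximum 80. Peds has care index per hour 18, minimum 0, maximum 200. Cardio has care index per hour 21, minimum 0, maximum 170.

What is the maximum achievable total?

7580

Meeting every minimum uses 30+20+0+0+0 = 50 nurse-hours, leaving 350.
Rank by care index per hour: Cardio 21 > Rehab 19 > Peds 18 > Neuro 7 > Surgery 2.
Give Cardio 170 more to hit its cap of 170 ; 180 left.
Give Rehab 160 more to hit its cap of 190 ; 20 left.
Peds: +20 (room for 200) → 20. Pool exhausted.
Total = 19×190 + 2×20 + 18×20 + 21×170 = 7580.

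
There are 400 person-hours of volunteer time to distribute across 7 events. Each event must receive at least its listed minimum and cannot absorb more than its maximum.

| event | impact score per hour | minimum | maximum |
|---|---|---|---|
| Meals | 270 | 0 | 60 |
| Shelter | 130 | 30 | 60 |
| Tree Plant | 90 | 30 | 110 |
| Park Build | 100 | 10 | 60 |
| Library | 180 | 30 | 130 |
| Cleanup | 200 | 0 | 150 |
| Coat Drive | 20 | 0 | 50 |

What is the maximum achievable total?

Meeting every minimum uses 0+30+30+10+30+0+0 = 100 person-hours, leaving 300.
Rank by impact score per hour: Meals 270 > Cleanup 200 > Library 180 > Shelter 130 > Park Build 100 > Tree Plant 90 > Coat Drive 20.
Meals: +60 to 60 (cap) — 240 left.
Give Cleanup 150 more to hit its cap of 150 — 90 left.
Library has room for 100 more but only 90 remain, so it gets 120.
Total = 270×60 + 130×30 + 90×30 + 100×10 + 180×120 + 200×150 = 75400.

75400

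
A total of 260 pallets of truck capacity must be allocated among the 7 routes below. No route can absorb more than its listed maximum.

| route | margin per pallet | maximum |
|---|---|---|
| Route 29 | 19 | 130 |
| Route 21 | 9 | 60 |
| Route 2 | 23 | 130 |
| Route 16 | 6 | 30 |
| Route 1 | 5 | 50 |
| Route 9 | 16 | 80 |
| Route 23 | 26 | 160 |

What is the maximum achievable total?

Order the routes by margin per pallet: Route 23 26 > Route 2 23 > Route 29 19 > Route 9 16 > Route 21 9 > Route 16 6 > Route 1 5.
Route 23 takes 160 to reach its cap of 160 — 100 left.
Route 2 has room for 130 but only 100 remain, so it gets 100.
Total = 23×100 + 26×160 = 6460.

6460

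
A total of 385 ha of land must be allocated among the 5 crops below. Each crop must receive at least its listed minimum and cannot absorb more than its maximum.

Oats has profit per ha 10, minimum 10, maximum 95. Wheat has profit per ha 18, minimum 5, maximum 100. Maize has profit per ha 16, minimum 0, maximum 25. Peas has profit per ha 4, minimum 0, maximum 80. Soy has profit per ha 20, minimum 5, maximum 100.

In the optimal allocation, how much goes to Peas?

65

Meeting every minimum uses 10+5+0+0+5 = 20 ha, leaving 365.
Highest profit per ha first: Soy 20 > Wheat 18 > Maize 16 > Oats 10 > Peas 4.
Give Soy 95 more to hit its cap of 100 ; 270 left.
Wheat takes 95 more to reach its cap of 100 ; 175 left.
Give Maize 25 more to hit its cap of 25 ; 150 left.
Oats takes 85 more to reach its cap of 95 ; 65 left.
Only 65 left; Peas takes them to reach 65.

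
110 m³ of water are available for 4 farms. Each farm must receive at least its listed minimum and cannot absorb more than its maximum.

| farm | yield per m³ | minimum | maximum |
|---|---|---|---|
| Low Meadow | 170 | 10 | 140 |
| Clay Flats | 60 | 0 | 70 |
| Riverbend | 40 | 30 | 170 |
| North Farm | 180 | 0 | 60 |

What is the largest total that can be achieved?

Meeting every minimum uses 10+0+30+0 = 40 m³, leaving 70.
Order the farms by yield per m³: North Farm 180 > Low Meadow 170 > Clay Flats 60 > Riverbend 40.
North Farm: +60 to 60 (cap) — 10 left.
Low Meadow has room for 130 more but only 10 remain, so it gets 20.
Total = 170×20 + 40×30 + 180×60 = 15400.

15400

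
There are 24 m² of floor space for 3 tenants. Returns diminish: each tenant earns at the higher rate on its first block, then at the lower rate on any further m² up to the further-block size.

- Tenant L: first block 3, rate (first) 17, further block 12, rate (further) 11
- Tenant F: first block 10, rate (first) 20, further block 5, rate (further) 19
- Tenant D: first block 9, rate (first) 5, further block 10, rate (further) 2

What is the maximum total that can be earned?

412

Rank every tier by rate: Tenant F/first 20 > Tenant F/second 19 > Tenant L/first 17 > Tenant L/second 11 > Tenant D/first 5 > Tenant D/second 2.
Tenant F first at 20: fill all 10 — 14 left.
Fill Tenant F second block (5 at 19) — 9 left.
Tenant L/first (17): +3 — 6 left.
6 remain; put them into Tenant L second at 11.
Total = 20×10 + 19×5 + 17×3 + 11×6 = 412.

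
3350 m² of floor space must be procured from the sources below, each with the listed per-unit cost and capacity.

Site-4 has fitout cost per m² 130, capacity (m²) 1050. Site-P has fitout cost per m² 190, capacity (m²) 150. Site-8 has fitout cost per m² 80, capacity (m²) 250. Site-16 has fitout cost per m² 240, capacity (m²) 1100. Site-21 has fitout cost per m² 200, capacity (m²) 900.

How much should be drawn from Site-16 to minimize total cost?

Use sources in increasing cost order.
Site-8 (80): use full 250 ; 3100 m² to go.
Site-4 (130): use full 1050 ; 2050 m² to go.
Take 150 from Site-P at 190 ; need 1900 more.
Site-21 (200): use full 900 ; 1000 m² to go.
Take 1000 from Site-16 at 240 to finish.

1000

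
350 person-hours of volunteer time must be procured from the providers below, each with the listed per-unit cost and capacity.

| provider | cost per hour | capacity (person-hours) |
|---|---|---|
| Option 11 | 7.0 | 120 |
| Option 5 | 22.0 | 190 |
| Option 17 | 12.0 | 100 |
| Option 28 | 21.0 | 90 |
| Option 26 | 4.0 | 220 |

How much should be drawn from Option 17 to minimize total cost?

10

Fill from the cheapest provider first.
Option 26 (4.0): use full 220 — 130 person-hours to go.
Take 120 from Option 11 at 7.0 — need 10 more.
Option 17 (12.0): take the remaining 10 — done.
Option 28, Option 5: unused.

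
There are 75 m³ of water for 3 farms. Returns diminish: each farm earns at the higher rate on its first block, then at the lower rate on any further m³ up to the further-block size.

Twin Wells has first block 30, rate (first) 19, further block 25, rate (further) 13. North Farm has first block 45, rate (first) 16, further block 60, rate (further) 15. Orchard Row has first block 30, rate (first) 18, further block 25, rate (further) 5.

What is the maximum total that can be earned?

1350

Order all 6 blocks by rate: Twin Wells/T1 19 > Orchard Row/T1 18 > North Farm/T1 16 > North Farm/T2 15 > Twin Wells/T2 13 > Orchard Row/T2 5.
Twin Wells/T1 (19): +30 ; 45 left.
Orchard Row T1 at 18: fill all 30 ; 15 left.
15 remain; put them into North Farm T1 at 16.
Total = 19×30 + 18×30 + 16×15 = 1350.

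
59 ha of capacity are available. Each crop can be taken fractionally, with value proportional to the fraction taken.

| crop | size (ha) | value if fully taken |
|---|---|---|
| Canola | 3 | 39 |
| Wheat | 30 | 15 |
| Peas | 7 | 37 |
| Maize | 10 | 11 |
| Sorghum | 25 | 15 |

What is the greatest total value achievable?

Sort by value density: Canola 39/3≈13, Peas 37/7≈5.29, Maize 11/10≈1.1, Sorghum 15/25≈0.6, Wheat 15/30≈0.5.
Take all of Canola (3 ha, value 39) → 56 ha left.
Peas: take in full, 7 ha for value 37 → 49 left.
Maize: take in full, 10 ha for value 11 → 39 left.
All 25 ha of Sorghum fit (value 15) → 14 remain.
Fill the last 14 ha with part of Wheat: 14/30 of it earns 7.
Total value = 109.

109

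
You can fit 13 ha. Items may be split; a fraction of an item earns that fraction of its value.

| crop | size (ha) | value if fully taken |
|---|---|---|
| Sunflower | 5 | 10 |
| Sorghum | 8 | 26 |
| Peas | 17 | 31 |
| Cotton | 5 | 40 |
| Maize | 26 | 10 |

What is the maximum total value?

Best value per unit of size first: Cotton 40/5≈8, Sorghum 26/8≈3.25, Sunflower 10/5≈2, Peas 31/17≈1.82, Maize 10/26≈0.385.
All 5 ha of Cotton fit (value 40) → 8 remain.
Sorghum: take in full, 8 ha for value 26 → 0 left.
Total value = 66.

66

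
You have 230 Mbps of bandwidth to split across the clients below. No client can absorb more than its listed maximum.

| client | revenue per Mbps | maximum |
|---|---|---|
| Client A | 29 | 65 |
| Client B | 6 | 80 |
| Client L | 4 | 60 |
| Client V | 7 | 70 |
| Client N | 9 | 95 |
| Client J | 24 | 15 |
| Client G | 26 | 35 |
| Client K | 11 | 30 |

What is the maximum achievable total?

4250

Rank by revenue per Mbps: Client A 29 > Client G 26 > Client J 24 > Client K 11 > Client N 9 > Client V 7 > Client B 6 > Client L 4.
Client A takes 65 to reach its cap of 65 → 165 left.
Give Client G 35 to hit its cap of 35 → 130 left.
Client J: +15 to 15 (cap) → 115 left.
Give Client K 30 to hit its cap of 30 → 85 left.
Only 85 left; Client N takes them to reach 85.
Total = 29×65 + 9×85 + 24×15 + 26×35 + 11×30 = 4250.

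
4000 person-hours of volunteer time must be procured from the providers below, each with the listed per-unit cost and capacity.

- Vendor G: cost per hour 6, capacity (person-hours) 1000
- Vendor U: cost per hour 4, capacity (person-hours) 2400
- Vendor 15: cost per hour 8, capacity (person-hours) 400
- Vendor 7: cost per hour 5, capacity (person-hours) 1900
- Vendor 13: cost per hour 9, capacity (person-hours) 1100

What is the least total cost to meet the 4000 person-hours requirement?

Fill from the cheapest provider first.
Vendor U (4): use full 2400 → 1600 person-hours to go.
Vendor 7 at 5: take 1600 of its 1900 → requirement met.
Vendor G, Vendor 15, Vendor 13: unused.
Cost = 2400×4 + 1600×5 = 17600.

17600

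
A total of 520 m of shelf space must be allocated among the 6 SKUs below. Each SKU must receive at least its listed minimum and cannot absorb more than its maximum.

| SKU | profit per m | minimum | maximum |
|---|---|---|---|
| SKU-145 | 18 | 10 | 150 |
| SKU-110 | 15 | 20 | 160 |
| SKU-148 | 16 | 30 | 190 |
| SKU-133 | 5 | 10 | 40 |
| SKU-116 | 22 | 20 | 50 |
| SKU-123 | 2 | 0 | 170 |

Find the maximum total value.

8690

Meeting every minimum uses 10+20+30+10+20+0 = 90 m, leaving 430.
Highest profit per m first: SKU-116 22 > SKU-145 18 > SKU-148 16 > SKU-110 15 > SKU-133 5 > SKU-123 2.
SKU-116: +30 to 50 (cap) ; 400 left.
Give SKU-145 140 more to hit its cap of 150 ; 260 left.
Give SKU-148 160 more to hit its cap of 190 ; 100 left.
Only 100 left; SKU-110 takes them to reach 120.
Total = 18×150 + 15×120 + 16×190 + 5×10 + 22×50 = 8690.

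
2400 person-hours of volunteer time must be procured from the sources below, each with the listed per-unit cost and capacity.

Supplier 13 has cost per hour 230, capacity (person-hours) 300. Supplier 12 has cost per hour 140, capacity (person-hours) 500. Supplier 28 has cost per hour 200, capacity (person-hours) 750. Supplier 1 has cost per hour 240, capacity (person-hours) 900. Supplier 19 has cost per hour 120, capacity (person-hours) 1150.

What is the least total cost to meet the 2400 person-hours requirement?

358000

Cheapest first:
Supplier 19 (120): use full 1150 → 1250 person-hours to go.
Supplier 12 (140): use full 500 → 750 person-hours to go.
Take 750 from Supplier 28 at 200 → need 0 more.
Supplier 13, Supplier 1: unused.
Cost = 1150×120 + 500×140 + 750×200 = 358000.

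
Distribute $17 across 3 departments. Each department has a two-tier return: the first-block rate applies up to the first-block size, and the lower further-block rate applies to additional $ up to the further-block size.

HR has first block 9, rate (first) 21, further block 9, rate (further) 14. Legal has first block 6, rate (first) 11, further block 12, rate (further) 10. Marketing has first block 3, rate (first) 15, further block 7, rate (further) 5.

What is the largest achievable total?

304

Treat each block as its own option and order by rate: HR/first 21 > Marketing/first 15 > HR/second 14 > Legal/first 11 > Legal/second 10 > Marketing/second 5.
Fill HR first block (9 at 21) — 8 left.
Marketing first at 15: fill all 3 — 5 left.
5 remain; put them into HR second at 14.
Total = 21×9 + 15×3 + 14×5 = 304.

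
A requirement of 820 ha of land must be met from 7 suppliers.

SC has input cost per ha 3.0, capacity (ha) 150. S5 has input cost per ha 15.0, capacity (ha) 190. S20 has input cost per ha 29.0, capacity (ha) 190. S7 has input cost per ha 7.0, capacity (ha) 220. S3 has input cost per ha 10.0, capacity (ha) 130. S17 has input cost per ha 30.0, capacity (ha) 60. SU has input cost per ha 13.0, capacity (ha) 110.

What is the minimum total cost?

Fill from the cheapest supplier first.
SC (3.0): use full 150 — 670 ha to go.
S7 (7.0): use full 220 — 450 ha to go.
Take 130 from S3 at 10.0 — need 320 more.
Take 110 from SU at 13.0 — need 210 more.
S5 (15.0): use full 190 — 20 ha to go.
S20 at 29.0: take 20 of its 190 — requirement met.
S17: unused.
Cost = 150×3.0 + 220×7.0 + 130×10.0 + 110×13.0 + 190×15.0 + 20×29.0 = 8150.

8150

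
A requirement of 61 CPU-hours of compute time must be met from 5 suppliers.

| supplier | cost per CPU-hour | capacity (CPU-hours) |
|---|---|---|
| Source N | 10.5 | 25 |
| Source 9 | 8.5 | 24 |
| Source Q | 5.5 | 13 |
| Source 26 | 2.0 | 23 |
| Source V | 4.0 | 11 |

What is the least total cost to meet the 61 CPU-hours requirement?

Fill from the cheapest supplier first.
Source 26 at 2.0: take all 23 CPU-hours — 38 still needed.
Source V at 4.0: take all 11 CPU-hours — 27 still needed.
Source Q at 5.5: take all 13 CPU-hours — 14 still needed.
Source 9 (8.5): take the remaining 14 — done.
Source N: unused.
Cost = 23×2.0 + 11×4.0 + 13×5.5 + 14×8.5 = 280.5.

280.5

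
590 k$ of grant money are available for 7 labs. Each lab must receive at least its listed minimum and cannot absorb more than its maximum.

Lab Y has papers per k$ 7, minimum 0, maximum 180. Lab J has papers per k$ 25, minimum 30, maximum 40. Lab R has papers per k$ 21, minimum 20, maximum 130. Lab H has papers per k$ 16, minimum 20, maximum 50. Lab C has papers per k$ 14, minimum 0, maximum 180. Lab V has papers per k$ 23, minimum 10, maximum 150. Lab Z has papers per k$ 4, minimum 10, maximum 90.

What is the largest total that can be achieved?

10750

Meeting every minimum uses 0+30+20+20+0+10+10 = 90 k$, leaving 500.
Rank by papers per k$: Lab J 25 > Lab V 23 > Lab R 21 > Lab H 16 > Lab C 14 > Lab Y 7 > Lab Z 4.
Lab J: +10 to 40 (cap) — 490 left.
Lab V takes 140 more to reach its cap of 150 — 350 left.
Give Lab R 110 more to hit its cap of 130 — 240 left.
Lab H takes 30 more to reach its cap of 50 — 210 left.
Lab C: +180 to 180 (cap) — 30 left.
Only 30 left; Lab Y takes them to reach 30.
Total = 7×30 + 25×40 + 21×130 + 16×50 + 14×180 + 23×150 + 4×10 = 10750.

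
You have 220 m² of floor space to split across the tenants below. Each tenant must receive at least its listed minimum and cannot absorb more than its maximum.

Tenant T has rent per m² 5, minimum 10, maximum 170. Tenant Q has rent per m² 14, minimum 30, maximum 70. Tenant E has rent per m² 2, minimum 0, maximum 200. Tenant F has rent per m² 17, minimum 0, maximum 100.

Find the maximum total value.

2930

Meeting every minimum uses 10+30+0+0 = 40 m², leaving 180.
Order the tenants by rent per m²: Tenant F 17 > Tenant Q 14 > Tenant T 5 > Tenant E 2.
Give Tenant F 100 more to hit its cap of 100 ; 80 left.
Tenant Q: +40 to 70 (cap) ; 40 left.
Only 40 left; Tenant T takes them to reach 50.
Total = 5×50 + 14×70 + 17×100 = 2930.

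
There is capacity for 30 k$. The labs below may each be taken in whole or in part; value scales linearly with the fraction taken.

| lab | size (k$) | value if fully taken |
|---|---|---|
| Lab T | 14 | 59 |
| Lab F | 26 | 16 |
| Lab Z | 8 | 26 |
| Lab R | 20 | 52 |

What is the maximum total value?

Sort by value density: Lab T 59/14≈4.21, Lab Z 26/8≈3.25, Lab R 52/20≈2.6, Lab F 16/26≈0.615.
All 14 k$ of Lab T fit (value 59) → 16 remain.
Take all of Lab Z (8 k$, value 26) → 8 k$ left.
Only 8 k$ remain; take 8/20 of Lab R for value 52×8/20 = 20.8.
Total value = 105.8.

105.8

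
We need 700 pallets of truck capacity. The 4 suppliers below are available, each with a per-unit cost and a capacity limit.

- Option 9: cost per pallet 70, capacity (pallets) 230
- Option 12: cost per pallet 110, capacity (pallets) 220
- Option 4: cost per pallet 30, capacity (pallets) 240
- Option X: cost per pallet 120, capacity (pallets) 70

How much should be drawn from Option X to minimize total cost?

Use suppliers in increasing cost order.
Option 4 (30): use full 240 → 460 pallets to go.
Option 9 (70): use full 230 → 230 pallets to go.
Option 12 (110): use full 220 → 10 pallets to go.
Option X (120): take the remaining 10 → done.

10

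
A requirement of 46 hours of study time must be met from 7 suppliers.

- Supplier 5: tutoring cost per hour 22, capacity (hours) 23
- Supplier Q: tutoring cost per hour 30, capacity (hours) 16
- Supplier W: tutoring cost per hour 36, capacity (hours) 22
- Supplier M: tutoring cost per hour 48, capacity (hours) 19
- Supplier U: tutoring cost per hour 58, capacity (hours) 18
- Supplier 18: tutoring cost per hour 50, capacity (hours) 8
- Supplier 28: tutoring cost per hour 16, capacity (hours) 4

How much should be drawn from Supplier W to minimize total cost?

Fill from the cheapest supplier first.
Supplier 28 at 16: take all 4 hours ; 42 still needed.
Take 23 from Supplier 5 at 22 ; need 19 more.
Supplier Q (30): use full 16 ; 3 hours to go.
Take 3 from Supplier W at 36 to finish.
Supplier M, Supplier 18, Supplier U: unused.

3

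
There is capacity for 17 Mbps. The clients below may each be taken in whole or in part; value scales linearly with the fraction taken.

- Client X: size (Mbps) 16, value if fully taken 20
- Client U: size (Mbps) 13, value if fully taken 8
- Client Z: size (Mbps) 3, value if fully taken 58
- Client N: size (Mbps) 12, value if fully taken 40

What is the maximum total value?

Sort by value density: Client Z 58/3≈19.3, Client N 40/12≈3.33, Client X 20/16≈1.25, Client U 8/13≈0.615.
Take all of Client Z (3 Mbps, value 58) ; 14 Mbps left.
All 12 Mbps of Client N fit (value 40) ; 2 remain.
2 Mbps left: a 2/16 share of Client X gives 20×2/16 = 2.5.
Total value = 100.5.

100.5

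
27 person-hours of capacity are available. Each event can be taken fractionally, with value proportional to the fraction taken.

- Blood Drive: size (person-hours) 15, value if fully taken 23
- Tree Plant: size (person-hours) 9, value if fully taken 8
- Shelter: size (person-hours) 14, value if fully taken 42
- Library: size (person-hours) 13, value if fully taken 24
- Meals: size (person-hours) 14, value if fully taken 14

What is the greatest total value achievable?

66

Best value per unit of size first: Shelter 42/14≈3, Library 24/13≈1.85, Blood Drive 23/15≈1.53, Meals 14/14≈1, Tree Plant 8/9≈0.889.
Shelter: take in full, 14 person-hours for value 42 → 13 left.
Take all of Library (13 person-hours, value 24) → 0 person-hours left.
Total value = 66.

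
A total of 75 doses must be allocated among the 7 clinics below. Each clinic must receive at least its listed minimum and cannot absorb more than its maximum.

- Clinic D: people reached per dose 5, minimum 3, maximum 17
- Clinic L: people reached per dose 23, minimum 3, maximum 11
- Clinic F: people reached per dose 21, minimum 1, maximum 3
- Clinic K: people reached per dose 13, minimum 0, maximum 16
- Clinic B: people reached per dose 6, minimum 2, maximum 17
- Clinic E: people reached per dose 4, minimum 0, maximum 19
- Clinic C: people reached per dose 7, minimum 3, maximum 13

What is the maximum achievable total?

792

Meeting every minimum uses 3+3+1+0+2+0+3 = 12 doses, leaving 63.
Highest people reached per dose first: Clinic L 23 > Clinic F 21 > Clinic K 13 > Clinic C 7 > Clinic B 6 > Clinic D 5 > Clinic E 4.
Clinic L: +8 to 11 (cap) ; 55 left.
Clinic F takes 2 more to reach its cap of 3 ; 53 left.
Give Clinic K 16 more to hit its cap of 16 ; 37 left.
Clinic C takes 10 more to reach its cap of 13 ; 27 left.
Give Clinic B 15 more to hit its cap of 17 ; 12 left.
Clinic D: +12 (room for 14) → 15. Pool exhausted.
Total = 5×15 + 23×11 + 21×3 + 13×16 + 6×17 + 7×13 = 792.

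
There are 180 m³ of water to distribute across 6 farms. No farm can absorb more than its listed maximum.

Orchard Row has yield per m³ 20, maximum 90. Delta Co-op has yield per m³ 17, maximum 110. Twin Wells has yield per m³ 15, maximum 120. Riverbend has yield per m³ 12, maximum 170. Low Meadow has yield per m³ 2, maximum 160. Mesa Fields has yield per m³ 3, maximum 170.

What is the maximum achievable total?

3330

Rank by yield per m³: Orchard Row 20 > Delta Co-op 17 > Twin Wells 15 > Riverbend 12 > Mesa Fields 3 > Low Meadow 2.
Orchard Row: +90 to 90 (cap) → 90 left.
Only 90 left; Delta Co-op takes them to reach 90.
Total = 20×90 + 17×90 = 3330.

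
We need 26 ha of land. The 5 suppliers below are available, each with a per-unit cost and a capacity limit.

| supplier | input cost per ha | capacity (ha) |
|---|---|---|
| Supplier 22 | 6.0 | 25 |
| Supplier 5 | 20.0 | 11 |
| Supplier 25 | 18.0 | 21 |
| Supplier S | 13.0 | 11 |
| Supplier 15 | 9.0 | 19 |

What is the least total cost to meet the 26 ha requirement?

159

Cheapest first:
Supplier 22 (6.0): use full 25 ; 1 ha to go.
Supplier 15 at 9.0: take 1 of its 19 ; requirement met.
Supplier S, Supplier 25, Supplier 5: unused.
Cost = 25×6.0 + 1×9.0 = 159.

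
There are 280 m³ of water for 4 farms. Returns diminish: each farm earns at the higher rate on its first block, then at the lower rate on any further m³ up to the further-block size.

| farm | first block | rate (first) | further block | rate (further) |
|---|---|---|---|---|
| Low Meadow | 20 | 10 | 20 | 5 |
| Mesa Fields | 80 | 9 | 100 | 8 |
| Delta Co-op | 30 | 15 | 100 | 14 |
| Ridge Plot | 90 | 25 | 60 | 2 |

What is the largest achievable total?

4660

Order all 8 blocks by rate: Ridge Plot/first 25 > Delta Co-op/first 15 > Delta Co-op/second 14 > Low Meadow/first 10 > Mesa Fields/first 9 > Mesa Fields/second 8 > Low Meadow/second 5 > Ridge Plot/second 2.
Ridge Plot first at 25: fill all 90 ; 190 left.
Fill Delta Co-op first block (30 at 15) ; 160 left.
Fill Delta Co-op second block (100 at 14) ; 60 left.
Fill Low Meadow first block (20 at 10) ; 40 left.
Mesa Fields first at 9: only 40 left, fill 40.
Total = 25×90 + 15×30 + 14×100 + 10×20 + 9×40 = 4660.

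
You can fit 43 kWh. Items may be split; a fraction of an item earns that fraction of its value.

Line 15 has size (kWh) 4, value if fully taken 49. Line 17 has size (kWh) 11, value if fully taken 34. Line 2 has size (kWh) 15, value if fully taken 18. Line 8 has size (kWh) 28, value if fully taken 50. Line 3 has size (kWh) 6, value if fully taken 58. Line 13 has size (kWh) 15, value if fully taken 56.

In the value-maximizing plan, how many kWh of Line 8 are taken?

7

Sort by value density: Line 15 49/4≈12.2, Line 3 58/6≈9.67, Line 13 56/15≈3.73, Line 17 34/11≈3.09, Line 8 50/28≈1.79, Line 2 18/15≈1.2.
Take all of Line 15 (4 kWh, value 49) ; 39 kWh left.
All 6 kWh of Line 3 fit (value 58) ; 33 remain.
All 15 kWh of Line 13 fit (value 56) ; 18 remain.
All 11 kWh of Line 17 fit (value 34) ; 7 remain.
Fill the last 7 kWh with part of Line 8: 7/28 of it earns 12.5.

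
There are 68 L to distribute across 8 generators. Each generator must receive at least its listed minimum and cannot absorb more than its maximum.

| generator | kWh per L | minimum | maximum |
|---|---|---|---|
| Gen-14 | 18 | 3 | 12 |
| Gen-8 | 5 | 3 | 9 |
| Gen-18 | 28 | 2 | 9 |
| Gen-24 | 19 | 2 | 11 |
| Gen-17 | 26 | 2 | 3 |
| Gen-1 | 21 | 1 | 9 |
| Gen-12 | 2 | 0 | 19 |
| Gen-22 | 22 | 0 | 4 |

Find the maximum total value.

1099

Meeting every minimum uses 3+3+2+2+2+1+0+0 = 13 L, leaving 55.
Rank by kWh per L: Gen-18 28 > Gen-17 26 > Gen-22 22 > Gen-1 21 > Gen-24 19 > Gen-14 18 > Gen-8 5 > Gen-12 2.
Gen-18: +7 to 9 (cap) → 48 left.
Gen-17 takes 1 more to reach its cap of 3 → 47 left.
Give Gen-22 4 more to hit its cap of 4 → 43 left.
Gen-1: +8 to 9 (cap) → 35 left.
Gen-24: +9 to 11 (cap) → 26 left.
Give Gen-14 9 more to hit its cap of 12 → 17 left.
Give Gen-8 6 more to hit its cap of 9 → 11 left.
Only 11 left; Gen-12 takes them to reach 11.
Total = 18×12 + 5×9 + 28×9 + 19×11 + 26×3 + 21×9 + 2×11 + 22×4 = 1099.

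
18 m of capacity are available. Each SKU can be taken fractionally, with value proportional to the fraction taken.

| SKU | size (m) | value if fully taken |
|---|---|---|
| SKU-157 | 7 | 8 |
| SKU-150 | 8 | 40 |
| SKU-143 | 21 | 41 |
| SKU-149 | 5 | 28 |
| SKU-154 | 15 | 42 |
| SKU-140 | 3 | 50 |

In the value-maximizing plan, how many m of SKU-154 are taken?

2

Rank by value-to-size ratio: SKU-140 50/3≈16.7, SKU-149 28/5≈5.6, SKU-150 40/8≈5, SKU-154 42/15≈2.8, SKU-143 41/21≈1.95, SKU-157 8/7≈1.14.
Take all of SKU-140 (3 m, value 50) — 15 m left.
All 5 m of SKU-149 fit (value 28) — 10 remain.
SKU-150: take in full, 8 m for value 40 — 2 left.
2 m left: a 2/15 share of SKU-154 gives 42×2/15 = 5.6.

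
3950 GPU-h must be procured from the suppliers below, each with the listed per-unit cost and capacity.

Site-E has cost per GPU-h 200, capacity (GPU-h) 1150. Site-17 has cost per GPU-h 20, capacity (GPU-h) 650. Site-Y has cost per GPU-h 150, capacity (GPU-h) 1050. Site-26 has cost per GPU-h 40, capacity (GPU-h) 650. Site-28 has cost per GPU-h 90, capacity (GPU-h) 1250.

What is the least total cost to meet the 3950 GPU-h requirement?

379000

Fill from the cheapest supplier first.
Site-17 at 20: take all 650 GPU-h — 3300 still needed.
Site-26 at 40: take all 650 GPU-h — 2650 still needed.
Site-28 (90): use full 1250 — 1400 GPU-h to go.
Site-Y (150): use full 1050 — 350 GPU-h to go.
Site-E (200): take the remaining 350 — done.
Cost = 650×20 + 650×40 + 1250×90 + 1050×150 + 350×200 = 379000.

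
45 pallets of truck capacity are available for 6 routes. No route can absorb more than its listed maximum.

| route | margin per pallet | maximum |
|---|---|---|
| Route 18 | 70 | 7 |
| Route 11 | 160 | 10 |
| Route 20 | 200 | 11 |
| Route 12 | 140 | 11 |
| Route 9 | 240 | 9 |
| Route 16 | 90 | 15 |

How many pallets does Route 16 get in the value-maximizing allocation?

4

Highest margin per pallet first: Route 9 240 > Route 20 200 > Route 11 160 > Route 12 140 > Route 16 90 > Route 18 70.
Give Route 9 9 to hit its cap of 9 — 36 left.
Route 20: +11 to 11 (cap) — 25 left.
Give Route 11 10 to hit its cap of 10 — 15 left.
Give Route 12 11 to hit its cap of 11 — 4 left.
Only 4 left; Route 16 takes them to reach 4.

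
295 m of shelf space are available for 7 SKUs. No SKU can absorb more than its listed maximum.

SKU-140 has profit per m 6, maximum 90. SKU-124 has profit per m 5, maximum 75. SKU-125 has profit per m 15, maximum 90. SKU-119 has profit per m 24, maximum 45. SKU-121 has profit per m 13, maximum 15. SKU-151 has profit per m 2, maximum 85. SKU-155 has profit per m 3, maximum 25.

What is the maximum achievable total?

Rank by profit per m: SKU-119 24 > SKU-125 15 > SKU-121 13 > SKU-140 6 > SKU-124 5 > SKU-155 3 > SKU-151 2.
SKU-119: +45 to 45 (cap) — 250 left.
SKU-125: +90 to 90 (cap) — 160 left.
Give SKU-121 15 to hit its cap of 15 — 145 left.
Give SKU-140 90 to hit its cap of 90 — 55 left.
SKU-124 has room for 75 but only 55 remain, so it gets 55.
Total = 6×90 + 5×55 + 15×90 + 24×45 + 13×15 = 3440.

3440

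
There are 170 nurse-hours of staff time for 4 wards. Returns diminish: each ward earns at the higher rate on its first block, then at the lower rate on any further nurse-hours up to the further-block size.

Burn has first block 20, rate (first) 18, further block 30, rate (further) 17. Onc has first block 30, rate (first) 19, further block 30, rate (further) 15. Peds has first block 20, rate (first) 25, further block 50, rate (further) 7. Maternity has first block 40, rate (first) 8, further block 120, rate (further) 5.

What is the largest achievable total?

2710

Order all 8 blocks by rate: Peds/T1 25 > Onc/T1 19 > Burn/T1 18 > Burn/T2 17 > Onc/T2 15 > Maternity/T1 8 > Peds/T2 7 > Maternity/T2 5.
Peds T1 at 25: fill all 20 → 150 left.
Onc T1 at 19: fill all 30 → 120 left.
Burn T1 at 18: fill all 20 → 100 left.
Burn/T2 (17): +30 → 70 left.
Fill Onc T2 block (30 at 15) → 40 left.
Maternity/T1 (8): +40 → 0 left.
Total = 25×20 + 19×30 + 18×20 + 17×30 + 15×30 + 8×40 = 2710.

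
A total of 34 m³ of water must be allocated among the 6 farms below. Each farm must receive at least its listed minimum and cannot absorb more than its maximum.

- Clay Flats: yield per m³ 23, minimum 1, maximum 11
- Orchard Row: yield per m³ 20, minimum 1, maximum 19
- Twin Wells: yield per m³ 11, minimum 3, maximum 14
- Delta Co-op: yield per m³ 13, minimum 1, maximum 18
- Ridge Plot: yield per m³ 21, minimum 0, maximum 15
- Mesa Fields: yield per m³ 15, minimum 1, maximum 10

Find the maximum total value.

Meeting every minimum uses 1+1+3+1+0+1 = 7 m³, leaving 27.
Order the farms by yield per m³: Clay Flats 23 > Ridge Plot 21 > Orchard Row 20 > Mesa Fields 15 > Delta Co-op 13 > Twin Wells 11.
Clay Flats takes 10 more to reach its cap of 11 — 17 left.
Ridge Plot takes 15 more to reach its cap of 15 — 2 left.
Only 2 left; Orchard Row takes them to reach 3.
Total = 23×11 + 20×3 + 11×3 + 13×1 + 21×15 + 15×1 = 689.

689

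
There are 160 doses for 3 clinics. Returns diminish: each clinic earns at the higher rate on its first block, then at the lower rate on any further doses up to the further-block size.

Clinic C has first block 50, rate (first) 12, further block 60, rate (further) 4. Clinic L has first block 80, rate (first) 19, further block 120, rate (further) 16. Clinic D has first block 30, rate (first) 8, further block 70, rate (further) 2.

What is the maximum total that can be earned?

Rank every tier by rate: Clinic L/T1 19 > Clinic L/T2 16 > Clinic C/T1 12 > Clinic D/T1 8 > Clinic C/T2 4 > Clinic D/T2 2.
Fill Clinic L T1 block (80 at 19) — 80 left.
Clinic L/T2: +80 of 120 at 16; pool empty.
Total = 19×80 + 16×80 = 2800.

2800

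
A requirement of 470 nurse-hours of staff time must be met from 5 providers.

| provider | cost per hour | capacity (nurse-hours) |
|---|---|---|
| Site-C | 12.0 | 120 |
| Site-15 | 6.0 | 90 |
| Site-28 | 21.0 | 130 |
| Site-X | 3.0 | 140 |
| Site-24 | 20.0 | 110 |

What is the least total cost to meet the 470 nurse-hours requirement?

Use providers in increasing cost order.
Site-X (3.0): use full 140 → 330 nurse-hours to go.
Site-15 (6.0): use full 90 → 240 nurse-hours to go.
Site-C at 12.0: take all 120 nurse-hours → 120 still needed.
Site-24 (20.0): use full 110 → 10 nurse-hours to go.
Take 10 from Site-28 at 21.0 to finish.
Cost = 140×3.0 + 90×6.0 + 120×12.0 + 110×20.0 + 10×21.0 = 4810.

4810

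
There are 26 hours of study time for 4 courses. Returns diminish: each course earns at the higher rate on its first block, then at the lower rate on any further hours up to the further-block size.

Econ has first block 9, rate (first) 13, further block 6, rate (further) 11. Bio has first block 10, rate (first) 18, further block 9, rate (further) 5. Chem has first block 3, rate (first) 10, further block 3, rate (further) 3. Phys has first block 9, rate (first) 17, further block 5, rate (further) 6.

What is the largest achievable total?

Order all 8 blocks by rate: Bio/T1 18 > Phys/T1 17 > Econ/T1 13 > Econ/T2 11 > Chem/T1 10 > Phys/T2 6 > Bio/T2 5 > Chem/T2 3.
Bio T1 at 18: fill all 10 — 16 left.
Phys/T1 (17): +9 — 7 left.
Econ T1 at 13: only 7 left, fill 7.
Total = 18×10 + 17×9 + 13×7 = 424.

424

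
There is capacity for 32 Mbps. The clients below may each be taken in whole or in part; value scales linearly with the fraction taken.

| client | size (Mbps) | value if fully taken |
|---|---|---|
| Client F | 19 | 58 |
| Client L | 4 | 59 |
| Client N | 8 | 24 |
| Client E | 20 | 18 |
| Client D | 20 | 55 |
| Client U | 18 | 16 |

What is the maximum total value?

Sort by value density: Client L 59/4≈14.8, Client F 58/19≈3.05, Client N 24/8≈3, Client D 55/20≈2.75, Client E 18/20≈0.9, Client U 16/18≈0.889.
Client L: take in full, 4 Mbps for value 59 — 28 left.
Client F: take in full, 19 Mbps for value 58 — 9 left.
All 8 Mbps of Client N fit (value 24) — 1 remain.
1 Mbps left: a 1/20 share of Client D gives 55×1/20 = 2.75.
Total value = 143.75.

143.75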